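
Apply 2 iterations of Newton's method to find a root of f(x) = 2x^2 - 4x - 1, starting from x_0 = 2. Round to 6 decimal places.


Newton's method: x_(n+1) = x_n - f(x_n)/f'(x_n)
f(x) = 2x^2 - 4x - 1
f'(x) = 4x - 4

Iteration 1:
  f(2.000000) = -1.000000
  f'(2.000000) = 4.000000
  x_1 = 2.000000 - (-1.000000)/(4.000000) = 2.250000

Iteration 2:
  f(2.250000) = 0.125000
  f'(2.250000) = 5.000000
  x_2 = 2.250000 - (0.125000)/(5.000000) = 2.225000

x_2 = 2.225000


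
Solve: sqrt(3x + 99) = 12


Square both sides: 3x + 99 = 12^2 = 144
3x = 144 - 99 = 45
x = 15
Check: sqrt(3*15 + 99) = sqrt(144) = 12 ✓

x = 15


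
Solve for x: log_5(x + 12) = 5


Convert to exponential form: x + 12 = 5^5 = 3125
x = 3125 - 12 = 3113
Check: log_5(3113 + 12) = log_5(3125) = log_5(3125) = 5 ✓

x = 3113


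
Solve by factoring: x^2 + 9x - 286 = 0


We need two numbers that multiply to -286 and add to 9.
Those numbers are 22 and -13 (since 22 * (-13) = -286 and 22 + (-13) = 9).
So x^2 + 9x - 286 = (x + 22)(x - 13) = 0
Setting each factor to zero: x = -22 or x = 13

x = -22, x = 13


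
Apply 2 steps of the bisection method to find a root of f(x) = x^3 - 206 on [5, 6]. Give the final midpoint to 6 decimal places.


f(x) = x^3 - 206
f(5) = -81 < 0
f(6) = 10 > 0

Step 1: midpoint = (5.000000 + 6.000000)/2 = 5.500000
  f(5.500000) = -39.625000
  f(mid) < 0, so root is in [5.500000, 6.000000]

Step 2: midpoint = (5.500000 + 6.000000)/2 = 5.750000
  f(5.750000) = -15.890625
  f(mid) < 0, so root is in [5.750000, 6.000000]

midpoint = 5.750000


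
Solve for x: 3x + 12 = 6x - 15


Starting with: 3x + 12 = 6x - 15
Move all x terms to left: (3 - 6)x = -15 - 12
Simplify: -3x = -27
Divide both sides by -3: x = 9

x = 9


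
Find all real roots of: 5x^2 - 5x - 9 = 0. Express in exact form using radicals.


Using the quadratic formula: x = (-b ± sqrt(b^2 - 4ac)) / (2a)
Here a = 5, b = -5, c = -9
Discriminant = b^2 - 4ac = (-5)^2 - 4(5)(-9) = 25 + 180 = 205
Since discriminant = 205 > 0, there are two real roots.
x = (5 ± sqrt(205)) / 10
Numerically: x ≈ 1.9318 or x ≈ -0.9318

x = (5 + sqrt(205)) / 10 or x = (5 - sqrt(205)) / 10


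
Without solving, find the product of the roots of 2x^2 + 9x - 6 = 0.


By Vieta's formulas for ax^2 + bx + c = 0:
  Sum of roots = -b/a
  Product of roots = c/a

Here a = 2, b = 9, c = -6
Sum = -(9)/2 = -9/2
Product = -6/2 = -3

Product = -3


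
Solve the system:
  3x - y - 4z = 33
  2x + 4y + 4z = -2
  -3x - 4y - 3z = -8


Using Cramer's rule. Expand each determinant along the first row.
D  = 3*[4*(-3) - 4*(-4)] - (-1)*[2*(-3) - 4*(-3)] + (-4)*[2*(-4) - 4*(-3)]
  = 3*(4) - (-1)*(6) + (-4)*(4) = 2
Dx = 33*[4*(-3) - 4*(-4)] - (-1)*[(-2)*(-3) - 4*(-8)] + (-4)*[(-2)*(-4) - 4*(-8)]
  = 33*(4) - (-1)*(38) + (-4)*(40) = 10
Dy = 3*[(-2)*(-3) - 4*(-8)] - 33*[2*(-3) - 4*(-3)] + (-4)*[2*(-8) - (-2)*(-3)]
  = 3*(38) - 33*(6) + (-4)*(-22) = 4
Dz = 3*[4*(-8) - (-2)*(-4)] - (-1)*[2*(-8) - (-2)*(-3)] + 33*[2*(-4) - 4*(-3)]
  = 3*(-40) - (-1)*(-22) + 33*(4) = -10
x = Dx/D = 10/2 = 5, y = Dy/D = 4/2 = 2, z = Dz/D = -10/2 = -5
Check eq1: (3)(5) + (-1)(2) + (-4)(-5) = 33 = 33 ✓
Check eq2: (2)(5) + (4)(2) + (4)(-5) = -2 = -2 ✓
Check eq3: (-3)(5) + (-4)(2) + (-3)(-5) = -8 = -8 ✓

x = 5, y = 2, z = -5


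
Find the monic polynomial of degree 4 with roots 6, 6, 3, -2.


A monic polynomial with roots 6, 6, 3, -2 is:
p(x) = (x - 6)(x - 6)(x - 3)(x + 2)
After multiplying by (x - 6): x - 6
After multiplying by (x - 6): x^2 - 12x + 36
After multiplying by (x - 3): x^3 - 15x^2 + 72x - 108
After multiplying by (x + 2): x^4 - 13x^3 + 42x^2 + 36x - 216

x^4 - 13x^3 + 42x^2 + 36x - 216


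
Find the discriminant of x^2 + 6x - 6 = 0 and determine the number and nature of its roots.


For ax^2 + bx + c = 0, discriminant D = b^2 - 4ac
Here a = 1, b = 6, c = -6
D = (6)^2 - 4(1)(-6) = 36 + 24 = 60

D = 60 > 0 but not a perfect square
The equation has 2 distinct real irrational roots.

Discriminant = 60, 2 distinct real irrational roots


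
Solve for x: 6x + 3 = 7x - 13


Starting with: 6x + 3 = 7x - 13
Move all x terms to left: (6 - 7)x = -13 - 3
Simplify: -x = -16
Divide both sides by -1: x = 16

x = 16


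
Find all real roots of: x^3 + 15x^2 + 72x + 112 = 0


Let p(x) = x^3 + 15x^2 + 72x + 112. By the rational root theorem (leading coefficient 1), any rational root is an integer divisor of 112: try ±1, ±2, ... in turn.
Test x = 1: value = 200 ≠ 0.
Test x = -1: value = 54 ≠ 0.
Test x = 2: value = 324 ≠ 0.
Test x = -2: value = 20 ≠ 0.
Test x = 4: value = 704 ≠ 0.
Test x = -4: value = 0 ✓, so (x + 4) is a factor.
Synthetic division by (x + 4): bring down 1; 1(-4) + 15 = 11; 11(-4) + 72 = 28; 28(-4) + 112 = 0 → quotient x^2 + 11x + 28, remainder 0.
Solve the quadratic x^2 + 11x + 28 = 0: discriminant = 11^2 - 4(1)(28) = 121 - 112 = 9.
sqrt(9) = 3, so x = (-11 ± 3)/2: x = -4 or x = -7.

x = -7, x = -4 (multiplicity 2)


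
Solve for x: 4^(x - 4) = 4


Express both sides with the same base.
4 = 4^1
Since the bases match, equate exponents: x - 4 = 1
So x = 1 - (-4) = 5

x = 5


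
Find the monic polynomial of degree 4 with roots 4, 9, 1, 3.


A monic polynomial with roots 4, 9, 1, 3 is:
p(x) = (x - 4)(x - 9)(x - 1)(x - 3)
After multiplying by (x - 4): x - 4
After multiplying by (x - 9): x^2 - 13x + 36
After multiplying by (x - 1): x^3 - 14x^2 + 49x - 36
After multiplying by (x - 3): x^4 - 17x^3 + 91x^2 - 183x + 108

x^4 - 17x^3 + 91x^2 - 183x + 108


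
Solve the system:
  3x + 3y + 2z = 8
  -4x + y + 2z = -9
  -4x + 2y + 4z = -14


Using Cramer's rule. Expand each determinant along the first row.
D  = 3*[1*4 - 2*2] - 3*[(-4)*4 - 2*(-4)] + 2*[(-4)*2 - 1*(-4)]
  = 3*(0) - 3*(-8) + 2*(-4) = 16
Dx = 8*[1*4 - 2*2] - 3*[(-9)*4 - 2*(-14)] + 2*[(-9)*2 - 1*(-14)]
  = 8*(0) - 3*(-8) + 2*(-4) = 16
Dy = 3*[(-9)*4 - 2*(-14)] - 8*[(-4)*4 - 2*(-4)] + 2*[(-4)*(-14) - (-9)*(-4)]
  = 3*(-8) - 8*(-8) + 2*(20) = 80
Dz = 3*[1*(-14) - (-9)*2] - 3*[(-4)*(-14) - (-9)*(-4)] + 8*[(-4)*2 - 1*(-4)]
  = 3*(4) - 3*(20) + 8*(-4) = -80
x = Dx/D = 16/16 = 1, y = Dy/D = 80/16 = 5, z = Dz/D = -80/16 = -5
Check eq1: (3)(1) + (3)(5) + (2)(-5) = 8 = 8 ✓
Check eq2: (-4)(1) + (1)(5) + (2)(-5) = -9 = -9 ✓
Check eq3: (-4)(1) + (2)(5) + (4)(-5) = -14 = -14 ✓

x = 1, y = 5, z = -5


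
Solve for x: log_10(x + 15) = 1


Convert to exponential form: x + 15 = 10^1 = 10
x = 10 - 15 = -5
Check: log_10(-5 + 15) = log_10(10) = log_10(10) = 1 ✓

x = -5


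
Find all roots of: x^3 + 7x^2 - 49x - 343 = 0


Let p(x) = x^3 + 7x^2 - 49x - 343. By the rational root theorem (leading coefficient 1), any rational root is an integer divisor of 343: try ±1, ±2, ... in turn.
Test x = 1: value = -384 ≠ 0.
Test x = -1: value = -288 ≠ 0.
Test x = 7: value = 0 ✓, so (x - 7) is a factor.
Synthetic division by (x - 7): bring down 1; 1(7) + 7 = 14; 14(7) - 49 = 49; 49(7) - 343 = 0 → quotient x^2 + 14x + 49, remainder 0.
Solve the quadratic x^2 + 14x + 49 = 0: discriminant = 14^2 - 4(1)(49) = 196 - 196 = 0.
Discriminant = 0, so a double root: x = -14/2 = -7.
Collecting all roots found:

x = -7 (multiplicity 2), x = 7


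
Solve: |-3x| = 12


An absolute value equation |expr| = 12 gives two cases:
Case 1: -3x = 12
  -3x = 12, so x = -4
Case 2: -3x = -12
  -3x = -12, so x = 4

x = -4, x = 4


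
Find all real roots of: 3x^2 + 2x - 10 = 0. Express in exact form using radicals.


Using the quadratic formula: x = (-b ± sqrt(b^2 - 4ac)) / (2a)
Here a = 3, b = 2, c = -10
Discriminant = b^2 - 4ac = 2^2 - 4(3)(-10) = 4 + 120 = 124
Since discriminant = 124 > 0, there are two real roots.
x = (-2 ± 2*sqrt(31)) / 6
Simplifying: x = (-1 ± sqrt(31)) / 3
Numerically: x ≈ 1.5226 or x ≈ -2.1893

x = (-1 + sqrt(31)) / 3 or x = (-1 - sqrt(31)) / 3


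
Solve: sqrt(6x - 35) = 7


Square both sides: 6x - 35 = 7^2 = 49
6x = 49 + 35 = 84
x = 14
Check: sqrt(6*14 - 35) = sqrt(49) = 7 ✓

x = 14


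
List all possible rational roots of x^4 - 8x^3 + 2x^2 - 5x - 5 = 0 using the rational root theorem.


Rational root theorem: possible roots are ±p/q where:
  p divides the constant term (-5): p ∈ {1, 5}
  q divides the leading coefficient (1): q ∈ {1}

All possible rational roots: -5, -1, 1, 5

-5, -1, 1, 5


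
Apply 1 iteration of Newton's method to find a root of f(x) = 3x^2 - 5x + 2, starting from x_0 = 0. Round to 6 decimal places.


Newton's method: x_(n+1) = x_n - f(x_n)/f'(x_n)
f(x) = 3x^2 - 5x + 2
f'(x) = 6x - 5

Iteration 1:
  f(0.000000) = 2.000000
  f'(0.000000) = -5.000000
  x_1 = 0.000000 - (2.000000)/(-5.000000) = 0.400000

x_1 = 0.400000


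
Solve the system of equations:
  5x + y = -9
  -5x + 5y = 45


Using Cramer's rule:
Determinant D = (5)(5) - (-5)(1) = 25 + 5 = 30
Dx = (-9)(5) - (45)(1) = -45 - 45 = -90
Dy = (5)(45) - (-5)(-9) = 225 - 45 = 180
x = Dx/D = -90/30 = -3
y = Dy/D = 180/30 = 6

x = -3, y = 6


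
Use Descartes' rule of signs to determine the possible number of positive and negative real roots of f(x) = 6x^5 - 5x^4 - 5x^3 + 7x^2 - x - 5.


Descartes' rule of signs:

For positive roots, count sign changes in f(x) = 6x^5 - 5x^4 - 5x^3 + 7x^2 - x - 5:
Signs of coefficients: +, -, -, +, -, -
Number of sign changes: 3
Possible positive real roots: 3, 1

For negative roots, examine f(-x) = -6x^5 - 5x^4 + 5x^3 + 7x^2 + x - 5:
Signs of coefficients: -, -, +, +, +, -
Number of sign changes: 2
Possible negative real roots: 2, 0

Positive roots: 3 or 1; Negative roots: 2 or 0


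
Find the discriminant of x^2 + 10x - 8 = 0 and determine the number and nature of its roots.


For ax^2 + bx + c = 0, discriminant D = b^2 - 4ac
Here a = 1, b = 10, c = -8
D = (10)^2 - 4(1)(-8) = 100 + 32 = 132

D = 132 > 0 but not a perfect square
The equation has 2 distinct real irrational roots.

Discriminant = 132, 2 distinct real irrational roots


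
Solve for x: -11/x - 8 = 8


Subtract -8 from both sides: -11/x = 16
Multiply both sides by x: -11 = 16 * x
Divide by 16: x = -11/16

x = -11/16


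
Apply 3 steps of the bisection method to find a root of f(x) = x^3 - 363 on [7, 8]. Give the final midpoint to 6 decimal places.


f(x) = x^3 - 363
f(7) = -20 < 0
f(8) = 149 > 0

Step 1: midpoint = (7.000000 + 8.000000)/2 = 7.500000
  f(7.500000) = 58.875000
  f(mid) > 0, so root is in [7.000000, 7.500000]

Step 2: midpoint = (7.000000 + 7.500000)/2 = 7.250000
  f(7.250000) = 18.078125
  f(mid) > 0, so root is in [7.000000, 7.250000]

Step 3: midpoint = (7.000000 + 7.250000)/2 = 7.125000
  f(7.125000) = -1.294922
  f(mid) < 0, so root is in [7.125000, 7.250000]

midpoint = 7.125000


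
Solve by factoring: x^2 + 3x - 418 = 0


We need two numbers that multiply to -418 and add to 3.
Those numbers are 22 and -19 (since 22 * (-19) = -418 and 22 + (-19) = 3).
So x^2 + 3x - 418 = (x + 22)(x - 19) = 0
Setting each factor to zero: x = -22 or x = 19

x = -22, x = 19


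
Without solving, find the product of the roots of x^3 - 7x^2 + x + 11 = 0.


By Vieta's formulas for x^3 + bx^2 + cx + d = 0:
  r1 + r2 + r3 = -b/a = 7
  r1*r2 + r1*r3 + r2*r3 = c/a = 1
  r1*r2*r3 = -d/a = -11


Product = -11


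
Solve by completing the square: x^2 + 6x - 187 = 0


Start: x^2 + 6x - 187 = 0
Move constant: x^2 + 6x = 187
Half of 6 is 3, squared is 9
Add 9 to both sides: x^2 + 6x + 9 = 196
(x + 3)^2 = 196
x + 3 = ±14
x = -3 + 14 = 11 or x = -3 - 14 = -17

x = -17, x = 11


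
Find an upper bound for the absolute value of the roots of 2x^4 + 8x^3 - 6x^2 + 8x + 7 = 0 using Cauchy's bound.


Cauchy's bound: all roots r satisfy |r| <= 1 + max(|a_i/a_n|) for i = 0,...,n-1
where a_n is the leading coefficient.

Coefficients: [2, 8, -6, 8, 7]
Leading coefficient a_n = 2
Ratios |a_i/a_n|: 4, 3, 4, 7/2
Maximum ratio: 4
Cauchy's bound: |r| <= 1 + 4 = 5

Upper bound = 5


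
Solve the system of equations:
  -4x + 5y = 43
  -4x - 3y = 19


Using Cramer's rule:
Determinant D = (-4)(-3) - (-4)(5) = 12 + 20 = 32
Dx = (43)(-3) - (19)(5) = -129 - 95 = -224
Dy = (-4)(19) - (-4)(43) = -76 + 172 = 96
x = Dx/D = -224/32 = -7
y = Dy/D = 96/32 = 3

x = -7, y = 3


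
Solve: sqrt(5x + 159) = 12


Square both sides: 5x + 159 = 12^2 = 144
5x = 144 - 159 = -15
x = -3
Check: sqrt(5*(-3) + 159) = sqrt(144) = 12 ✓

x = -3


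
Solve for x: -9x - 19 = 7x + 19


Starting with: -9x - 19 = 7x + 19
Move all x terms to left: (-9 - 7)x = 19 + 19
Simplify: -16x = 38
Divide both sides by -16: x = -19/8

x = -19/8


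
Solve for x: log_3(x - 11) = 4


Convert to exponential form: x - 11 = 3^4 = 81
x = 81 + 11 = 92
Check: log_3(92 - 11) = log_3(81) = log_3(81) = 4 ✓

x = 92


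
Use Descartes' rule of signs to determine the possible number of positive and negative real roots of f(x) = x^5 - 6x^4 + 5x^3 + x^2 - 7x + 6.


Descartes' rule of signs:

For positive roots, count sign changes in f(x) = x^5 - 6x^4 + 5x^3 + x^2 - 7x + 6:
Signs of coefficients: +, -, +, +, -, +
Number of sign changes: 4
Possible positive real roots: 4, 2, 0

For negative roots, examine f(-x) = -x^5 - 6x^4 - 5x^3 + x^2 + 7x + 6:
Signs of coefficients: -, -, -, +, +, +
Number of sign changes: 1
Possible negative real roots: 1

Positive roots: 4 or 2 or 0; Negative roots: 1


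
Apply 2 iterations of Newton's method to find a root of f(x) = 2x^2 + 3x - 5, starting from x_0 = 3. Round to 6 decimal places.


Newton's method: x_(n+1) = x_n - f(x_n)/f'(x_n)
f(x) = 2x^2 + 3x - 5
f'(x) = 4x + 3

Iteration 1:
  f(3.000000) = 22.000000
  f'(3.000000) = 15.000000
  x_1 = 3.000000 - (22.000000)/(15.000000) = 1.533333

Iteration 2:
  f(1.533333) = 4.302222
  f'(1.533333) = 9.133333
  x_2 = 1.533333 - (4.302222)/(9.133333) = 1.062287

x_2 = 1.062287


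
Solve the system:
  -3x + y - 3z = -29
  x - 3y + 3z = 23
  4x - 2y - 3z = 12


Using Cramer's rule. Expand each determinant along the first row.
D  = (-3)*[(-3)*(-3) - 3*(-2)] - 1*[1*(-3) - 3*4] + (-3)*[1*(-2) - (-3)*4]
  = (-3)*(15) - 1*(-15) + (-3)*(10) = -60
Dx = (-29)*[(-3)*(-3) - 3*(-2)] - 1*[23*(-3) - 3*12] + (-3)*[23*(-2) - (-3)*12]
  = (-29)*(15) - 1*(-105) + (-3)*(-10) = -300
Dy = (-3)*[23*(-3) - 3*12] - (-29)*[1*(-3) - 3*4] + (-3)*[1*12 - 23*4]
  = (-3)*(-105) - (-29)*(-15) + (-3)*(-80) = 120
Dz = (-3)*[(-3)*12 - 23*(-2)] - 1*[1*12 - 23*4] + (-29)*[1*(-2) - (-3)*4]
  = (-3)*(10) - 1*(-80) + (-29)*(10) = -240
x = Dx/D = -300/-60 = 5, y = Dy/D = 120/-60 = -2, z = Dz/D = -240/-60 = 4
Check eq1: (-3)(5) + (1)(-2) + (-3)(4) = -29 = -29 ✓
Check eq2: (1)(5) + (-3)(-2) + (3)(4) = 23 = 23 ✓
Check eq3: (4)(5) + (-2)(-2) + (-3)(4) = 12 = 12 ✓

x = 5, y = -2, z = 4


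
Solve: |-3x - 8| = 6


An absolute value equation |expr| = 6 gives two cases:
Case 1: -3x - 8 = 6
  -3x = 14, so x = -14/3
Case 2: -3x - 8 = -6
  -3x = 2, so x = -2/3

x = -14/3, x = -2/3


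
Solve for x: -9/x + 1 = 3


Subtract 1 from both sides: -9/x = 2
Multiply both sides by x: -9 = 2 * x
Divide by 2: x = -9/2

x = -9/2


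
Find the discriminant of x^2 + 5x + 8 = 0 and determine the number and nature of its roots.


For ax^2 + bx + c = 0, discriminant D = b^2 - 4ac
Here a = 1, b = 5, c = 8
D = (5)^2 - 4(1)(8) = 25 - 32 = -7

D = -7 < 0
The equation has no real roots (2 complex conjugate roots).

Discriminant = -7, no real roots (2 complex conjugate roots)


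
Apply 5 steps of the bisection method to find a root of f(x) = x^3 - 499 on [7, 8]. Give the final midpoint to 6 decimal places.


f(x) = x^3 - 499
f(7) = -156 < 0
f(8) = 13 > 0

Step 1: midpoint = (7.000000 + 8.000000)/2 = 7.500000
  f(7.500000) = -77.125000
  f(mid) < 0, so root is in [7.500000, 8.000000]

Step 2: midpoint = (7.500000 + 8.000000)/2 = 7.750000
  f(7.750000) = -33.515625
  f(mid) < 0, so root is in [7.750000, 8.000000]

Step 3: midpoint = (7.750000 + 8.000000)/2 = 7.875000
  f(7.875000) = -10.626953
  f(mid) < 0, so root is in [7.875000, 8.000000]

Step 4: midpoint = (7.875000 + 8.000000)/2 = 7.937500
  f(7.937500) = 1.093506
  f(mid) > 0, so root is in [7.875000, 7.937500]

Step 5: midpoint = (7.875000 + 7.937500)/2 = 7.906250
  f(7.906250) = -4.789886
  f(mid) < 0, so root is in [7.906250, 7.937500]

midpoint = 7.906250


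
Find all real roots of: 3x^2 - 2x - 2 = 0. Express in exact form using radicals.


Using the quadratic formula: x = (-b ± sqrt(b^2 - 4ac)) / (2a)
Here a = 3, b = -2, c = -2
Discriminant = b^2 - 4ac = (-2)^2 - 4(3)(-2) = 4 + 24 = 28
Since discriminant = 28 > 0, there are two real roots.
x = (2 ± 2*sqrt(7)) / 6
Simplifying: x = (1 ± sqrt(7)) / 3
Numerically: x ≈ 1.2153 or x ≈ -0.5486

x = (1 + sqrt(7)) / 3 or x = (1 - sqrt(7)) / 3


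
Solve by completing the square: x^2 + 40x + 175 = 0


Start: x^2 + 40x + 175 = 0
Move constant: x^2 + 40x = -175
Half of 40 is 20, squared is 400
Add 400 to both sides: x^2 + 40x + 400 = 225
(x + 20)^2 = 225
x + 20 = ±15
x = -20 + 15 = -5 or x = -20 - 15 = -35

x = -35, x = -5


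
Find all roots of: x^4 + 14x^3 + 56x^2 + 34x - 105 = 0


Let p(x) = x^4 + 14x^3 + 56x^2 + 34x - 105. By the rational root theorem (leading coefficient 1), any rational root is an integer divisor of 105: try ±1, ±2, ... in turn.
Test x = 1: value = 0 ✓, so (x - 1) is a factor.
Synthetic division by (x - 1): bring down 1; 1(1) + 14 = 15; 15(1) + 56 = 71; 71(1) + 34 = 105; 105(1) - 105 = 0 → quotient x^3 + 15x^2 + 71x + 105, remainder 0.
Continue with the quotient x^3 + 15x^2 + 71x + 105 (candidates must divide 105; re-test x = 1 first in case it repeats).
Test x = 1: value = 192 ≠ 0.
Test x = -1: value = 48 ≠ 0.
Test x = 3: value = 480 ≠ 0.
Test x = -3: value = 0 ✓, so (x + 3) is a factor.
Synthetic division by (x + 3): bring down 1; 1(-3) + 15 = 12; 12(-3) + 71 = 35; 35(-3) + 105 = 0 → quotient x^2 + 12x + 35, remainder 0.
Solve the quadratic x^2 + 12x + 35 = 0: discriminant = 12^2 - 4(1)(35) = 144 - 140 = 4.
sqrt(4) = 2, so x = (-12 ± 2)/2: x = -5 or x = -7.
Collecting all roots found:

x = -7, x = -5, x = -3, x = 1


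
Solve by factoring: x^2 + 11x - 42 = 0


We need two numbers that multiply to -42 and add to 11.
Those numbers are -3 and 14 (since (-3) * 14 = -42 and (-3) + 14 = 11).
So x^2 + 11x - 42 = (x - 3)(x + 14) = 0
Setting each factor to zero: x = 3 or x = -14

x = -14, x = 3


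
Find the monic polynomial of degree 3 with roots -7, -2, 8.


A monic polynomial with roots -7, -2, 8 is:
p(x) = (x + 7)(x + 2)(x - 8)
After multiplying by (x + 7): x + 7
After multiplying by (x + 2): x^2 + 9x + 14
After multiplying by (x - 8): x^3 + x^2 - 58x - 112

x^3 + x^2 - 58x - 112


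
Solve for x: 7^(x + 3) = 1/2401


Express both sides with the same base.
1/2401 = 7^(-4)
Since the bases match, equate exponents: x + 3 = -4
So x = -4 - (3) = -7

x = -7


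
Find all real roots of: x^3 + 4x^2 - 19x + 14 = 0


Let p(x) = x^3 + 4x^2 - 19x + 14. By the rational root theorem (leading coefficient 1), any rational root is an integer divisor of 14: try ±1, ±2, ... in turn.
Test x = 1: value = 0 ✓, so (x - 1) is a factor.
Synthetic division by (x - 1): bring down 1; 1(1) + 4 = 5; 5(1) - 19 = -14; (-14)(1) + 14 = 0 → quotient x^2 + 5x - 14, remainder 0.
Solve the quadratic x^2 + 5x - 14 = 0: discriminant = 5^2 - 4(1)(-14) = 25 + 56 = 81.
sqrt(81) = 9, so x = (-5 ± 9)/2: x = 2 or x = -7.

x = -7, x = 1, x = 2


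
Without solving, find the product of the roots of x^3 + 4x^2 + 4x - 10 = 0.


By Vieta's formulas for x^3 + bx^2 + cx + d = 0:
  r1 + r2 + r3 = -b/a = -4
  r1*r2 + r1*r3 + r2*r3 = c/a = 4
  r1*r2*r3 = -d/a = 10


Product = 10


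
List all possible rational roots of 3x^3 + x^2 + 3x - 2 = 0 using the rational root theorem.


Rational root theorem: possible roots are ±p/q where:
  p divides the constant term (-2): p ∈ {1, 2}
  q divides the leading coefficient (3): q ∈ {1, 3}

All possible rational roots: -2, -1, -2/3, -1/3, 1/3, 2/3, 1, 2

-2, -1, -2/3, -1/3, 1/3, 2/3, 1, 2


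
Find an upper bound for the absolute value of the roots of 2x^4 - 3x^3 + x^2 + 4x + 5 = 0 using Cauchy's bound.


Cauchy's bound: all roots r satisfy |r| <= 1 + max(|a_i/a_n|) for i = 0,...,n-1
where a_n is the leading coefficient.

Coefficients: [2, -3, 1, 4, 5]
Leading coefficient a_n = 2
Ratios |a_i/a_n|: 3/2, 1/2, 2, 5/2
Maximum ratio: 5/2
Cauchy's bound: |r| <= 1 + 5/2 = 7/2

Upper bound = 7/2


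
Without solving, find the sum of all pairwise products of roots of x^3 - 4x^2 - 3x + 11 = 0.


By Vieta's formulas for x^3 + bx^2 + cx + d = 0:
  r1 + r2 + r3 = -b/a = 4
  r1*r2 + r1*r3 + r2*r3 = c/a = -3
  r1*r2*r3 = -d/a = -11


Sum of pairwise products = -3


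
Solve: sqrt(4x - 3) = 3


Square both sides: 4x - 3 = 3^2 = 9
4x = 9 + 3 = 12
x = 3
Check: sqrt(4*3 - 3) = sqrt(9) = 3 ✓

x = 3


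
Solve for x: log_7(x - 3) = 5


Convert to exponential form: x - 3 = 7^5 = 16807
x = 16807 + 3 = 16810
Check: log_7(16810 - 3) = log_7(16807) = log_7(16807) = 5 ✓

x = 16810


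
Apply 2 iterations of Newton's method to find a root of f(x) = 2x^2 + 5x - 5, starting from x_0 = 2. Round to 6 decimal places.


Newton's method: x_(n+1) = x_n - f(x_n)/f'(x_n)
f(x) = 2x^2 + 5x - 5
f'(x) = 4x + 5

Iteration 1:
  f(2.000000) = 13.000000
  f'(2.000000) = 13.000000
  x_1 = 2.000000 - (13.000000)/(13.000000) = 1.000000

Iteration 2:
  f(1.000000) = 2.000000
  f'(1.000000) = 9.000000
  x_2 = 1.000000 - (2.000000)/(9.000000) = 0.777778

x_2 = 0.777778


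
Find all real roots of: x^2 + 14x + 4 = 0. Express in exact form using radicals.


Using the quadratic formula: x = (-b ± sqrt(b^2 - 4ac)) / (2a)
Here a = 1, b = 14, c = 4
Discriminant = b^2 - 4ac = 14^2 - 4(1)(4) = 196 - 16 = 180
Since discriminant = 180 > 0, there are two real roots.
x = (-14 ± 6*sqrt(5)) / 2
Simplifying: x = -7 ± 3*sqrt(5)
Numerically: x ≈ -0.2918 or x ≈ -13.7082

x = -7 + 3*sqrt(5) or x = -7 - 3*sqrt(5)


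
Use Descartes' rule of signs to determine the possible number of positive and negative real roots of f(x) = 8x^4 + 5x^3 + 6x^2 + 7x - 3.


Descartes' rule of signs:

For positive roots, count sign changes in f(x) = 8x^4 + 5x^3 + 6x^2 + 7x - 3:
Signs of coefficients: +, +, +, +, -
Number of sign changes: 1
Possible positive real roots: 1

For negative roots, examine f(-x) = 8x^4 - 5x^3 + 6x^2 - 7x - 3:
Signs of coefficients: +, -, +, -, -
Number of sign changes: 3
Possible negative real roots: 3, 1

Positive roots: 1; Negative roots: 3 or 1


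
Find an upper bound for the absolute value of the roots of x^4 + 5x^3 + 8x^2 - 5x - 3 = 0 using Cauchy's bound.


Cauchy's bound: all roots r satisfy |r| <= 1 + max(|a_i/a_n|) for i = 0,...,n-1
where a_n is the leading coefficient.

Coefficients: [1, 5, 8, -5, -3]
Leading coefficient a_n = 1
Ratios |a_i/a_n|: 5, 8, 5, 3
Maximum ratio: 8
Cauchy's bound: |r| <= 1 + 8 = 9

Upper bound = 9


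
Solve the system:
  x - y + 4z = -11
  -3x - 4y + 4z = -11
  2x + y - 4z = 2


Using Cramer's rule. Expand each determinant along the first row.
D  = 1*[(-4)*(-4) - 4*1] - (-1)*[(-3)*(-4) - 4*2] + 4*[(-3)*1 - (-4)*2]
  = 1*(12) - (-1)*(4) + 4*(5) = 36
Dx = (-11)*[(-4)*(-4) - 4*1] - (-1)*[(-11)*(-4) - 4*2] + 4*[(-11)*1 - (-4)*2]
  = (-11)*(12) - (-1)*(36) + 4*(-3) = -108
Dy = 1*[(-11)*(-4) - 4*2] - (-11)*[(-3)*(-4) - 4*2] + 4*[(-3)*2 - (-11)*2]
  = 1*(36) - (-11)*(4) + 4*(16) = 144
Dz = 1*[(-4)*2 - (-11)*1] - (-1)*[(-3)*2 - (-11)*2] + (-11)*[(-3)*1 - (-4)*2]
  = 1*(3) - (-1)*(16) + (-11)*(5) = -36
x = Dx/D = -108/36 = -3, y = Dy/D = 144/36 = 4, z = Dz/D = -36/36 = -1
Check eq1: (1)(-3) + (-1)(4) + (4)(-1) = -11 = -11 ✓
Check eq2: (-3)(-3) + (-4)(4) + (4)(-1) = -11 = -11 ✓
Check eq3: (2)(-3) + (1)(4) + (-4)(-1) = 2 = 2 ✓

x = -3, y = 4, z = -1


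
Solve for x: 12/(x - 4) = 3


Multiply both sides by (x - 4): 12 = 3(x - 4)
Distribute: 12 = 3x - 12
3x = 12 + 12 = 24
x = 8

x = 8


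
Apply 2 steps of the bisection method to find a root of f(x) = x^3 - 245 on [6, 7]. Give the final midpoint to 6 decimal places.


f(x) = x^3 - 245
f(6) = -29 < 0
f(7) = 98 > 0

Step 1: midpoint = (6.000000 + 7.000000)/2 = 6.500000
  f(6.500000) = 29.625000
  f(mid) > 0, so root is in [6.000000, 6.500000]

Step 2: midpoint = (6.000000 + 6.500000)/2 = 6.250000
  f(6.250000) = -0.859375
  f(mid) < 0, so root is in [6.250000, 6.500000]

midpoint = 6.250000


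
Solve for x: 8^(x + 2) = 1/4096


Express both sides with the same base.
1/4096 = 8^(-4)
Since the bases match, equate exponents: x + 2 = -4
So x = -4 - (2) = -6

x = -6


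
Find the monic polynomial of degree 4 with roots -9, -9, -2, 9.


A monic polynomial with roots -9, -9, -2, 9 is:
p(x) = (x + 9)(x + 9)(x + 2)(x - 9)
After multiplying by (x + 9): x + 9
After multiplying by (x + 9): x^2 + 18x + 81
After multiplying by (x + 2): x^3 + 20x^2 + 117x + 162
After multiplying by (x - 9): x^4 + 11x^3 - 63x^2 - 891x - 1458

x^4 + 11x^3 - 63x^2 - 891x - 1458


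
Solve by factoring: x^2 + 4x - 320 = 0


We need two numbers that multiply to -320 and add to 4.
Those numbers are -16 and 20 (since (-16) * 20 = -320 and (-16) + 20 = 4).
So x^2 + 4x - 320 = (x - 16)(x + 20) = 0
Setting each factor to zero: x = 16 or x = -20

x = -20, x = 16


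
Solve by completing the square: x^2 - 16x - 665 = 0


Start: x^2 - 16x - 665 = 0
Move constant: x^2 - 16x = 665
Half of -16 is -8, squared is 64
Add 64 to both sides: x^2 - 16x + 64 = 729
(x - 8)^2 = 729
x - 8 = ±27
x = 8 + 27 = 35 or x = 8 - 27 = -19

x = -19, x = 35


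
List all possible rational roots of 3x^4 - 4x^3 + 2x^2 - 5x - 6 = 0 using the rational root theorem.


Rational root theorem: possible roots are ±p/q where:
  p divides the constant term (-6): p ∈ {1, 2, 3, 6}
  q divides the leading coefficient (3): q ∈ {1, 3}

All possible rational roots: -6, -3, -2, -1, -2/3, -1/3, 1/3, 2/3, 1, 2, 3, 6

-6, -3, -2, -1, -2/3, -1/3, 1/3, 2/3, 1, 2, 3, 6


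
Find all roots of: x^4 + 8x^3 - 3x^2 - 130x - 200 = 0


Let p(x) = x^4 + 8x^3 - 3x^2 - 130x - 200. By the rational root theorem (leading coefficient 1), any rational root is an integer divisor of 200: try ±1, ±2, ... in turn.
Test x = 1: value = -324 ≠ 0.
Test x = -1: value = -80 ≠ 0.
Test x = 2: value = -392 ≠ 0.
Test x = -2: value = 0 ✓, so (x + 2) is a factor.
Synthetic division by (x + 2): bring down 1; 1(-2) + 8 = 6; 6(-2) - 3 = -15; (-15)(-2) - 130 = -100; (-100)(-2) - 200 = 0 → quotient x^3 + 6x^2 - 15x - 100, remainder 0.
Continue with the quotient x^3 + 6x^2 - 15x - 100 (candidates must divide 100; re-test x = -2 first in case it repeats).
Test x = -2: value = -54 ≠ 0.
Test x = 4: value = 0 ✓, so (x - 4) is a factor.
Synthetic division by (x - 4): bring down 1; 1(4) + 6 = 10; 10(4) - 15 = 25; 25(4) - 100 = 0 → quotient x^2 + 10x + 25, remainder 0.
Solve the quadratic x^2 + 10x + 25 = 0: discriminant = 10^2 - 4(1)(25) = 100 - 100 = 0.
Discriminant = 0, so a double root: x = -10/2 = -5.
Collecting all roots found:

x = -5 (multiplicity 2), x = -2, x = 4


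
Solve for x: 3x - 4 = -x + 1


Starting with: 3x - 4 = -x + 1
Move all x terms to left: (3 + 1)x = 1 + 4
Simplify: 4x = 5
Divide both sides by 4: x = 5/4

x = 5/4


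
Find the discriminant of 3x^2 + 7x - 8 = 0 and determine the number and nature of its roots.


For ax^2 + bx + c = 0, discriminant D = b^2 - 4ac
Here a = 3, b = 7, c = -8
D = (7)^2 - 4(3)(-8) = 49 + 96 = 145

D = 145 > 0 but not a perfect square
The equation has 2 distinct real irrational roots.

Discriminant = 145, 2 distinct real irrational roots


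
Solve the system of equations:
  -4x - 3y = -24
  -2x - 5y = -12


Using Cramer's rule:
Determinant D = (-4)(-5) - (-2)(-3) = 20 - 6 = 14
Dx = (-24)(-5) - (-12)(-3) = 120 - 36 = 84
Dy = (-4)(-12) - (-2)(-24) = 48 - 48 = 0
x = Dx/D = 84/14 = 6
y = Dy/D = 0/14 = 0

x = 6, y = 0


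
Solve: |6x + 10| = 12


An absolute value equation |expr| = 12 gives two cases:
Case 1: 6x + 10 = 12
  6x = 2, so x = 1/3
Case 2: 6x + 10 = -12
  6x = -22, so x = -11/3

x = -11/3, x = 1/3


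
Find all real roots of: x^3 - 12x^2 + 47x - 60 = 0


Let p(x) = x^3 - 12x^2 + 47x - 60. By the rational root theorem (leading coefficient 1), any rational root is an integer divisor of 60: try ±1, ±2, ... in turn.
Test x = 1: value = -24 ≠ 0.
Test x = -1: value = -120 ≠ 0.
Test x = 2: value = -6 ≠ 0.
Test x = -2: value = -210 ≠ 0.
Test x = 3: value = 0 ✓, so (x - 3) is a factor.
Synthetic division by (x - 3): bring down 1; 1(3) - 12 = -9; (-9)(3) + 47 = 20; 20(3) - 60 = 0 → quotient x^2 - 9x + 20, remainder 0.
Solve the quadratic x^2 - 9x + 20 = 0: discriminant = (-9)^2 - 4(1)(20) = 81 - 80 = 1.
sqrt(1) = 1, so x = (9 ± 1)/2: x = 5 or x = 4.

x = 3, x = 4, x = 5


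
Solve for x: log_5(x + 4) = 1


Convert to exponential form: x + 4 = 5^1 = 5
x = 5 - 4 = 1
Check: log_5(1 + 4) = log_5(5) = log_5(5) = 1 ✓

x = 1


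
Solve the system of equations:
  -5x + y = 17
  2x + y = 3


Using Cramer's rule:
Determinant D = (-5)(1) - (2)(1) = -5 - 2 = -7
Dx = (17)(1) - (3)(1) = 17 - 3 = 14
Dy = (-5)(3) - (2)(17) = -15 - 34 = -49
x = Dx/D = 14/-7 = -2
y = Dy/D = -49/-7 = 7

x = -2, y = 7


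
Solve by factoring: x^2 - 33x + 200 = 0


We need two numbers that multiply to 200 and add to -33.
Those numbers are -25 and -8 (since (-25) * (-8) = 200 and (-25) + (-8) = -33).
So x^2 - 33x + 200 = (x - 25)(x - 8) = 0
Setting each factor to zero: x = 25 or x = 8

x = 8, x = 25


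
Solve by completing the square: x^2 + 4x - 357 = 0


Start: x^2 + 4x - 357 = 0
Move constant: x^2 + 4x = 357
Half of 4 is 2, squared is 4
Add 4 to both sides: x^2 + 4x + 4 = 361
(x + 2)^2 = 361
x + 2 = ±19
x = -2 + 19 = 17 or x = -2 - 19 = -21

x = -21, x = 17


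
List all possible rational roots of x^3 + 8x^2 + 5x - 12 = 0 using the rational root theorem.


Rational root theorem: possible roots are ±p/q where:
  p divides the constant term (-12): p ∈ {1, 2, 3, 4, 6, 12}
  q divides the leading coefficient (1): q ∈ {1}

All possible rational roots: -12, -6, -4, -3, -2, -1, 1, 2, 3, 4, 6, 12

-12, -6, -4, -3, -2, -1, 1, 2, 3, 4, 6, 12


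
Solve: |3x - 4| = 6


An absolute value equation |expr| = 6 gives two cases:
Case 1: 3x - 4 = 6
  3x = 10, so x = 10/3
Case 2: 3x - 4 = -6
  3x = -2, so x = -2/3

x = -2/3, x = 10/3


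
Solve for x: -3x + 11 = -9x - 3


Starting with: -3x + 11 = -9x - 3
Move all x terms to left: (-3 + 9)x = -3 - 11
Simplify: 6x = -14
Divide both sides by 6: x = -7/3

x = -7/3


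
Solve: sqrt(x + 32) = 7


Square both sides: x + 32 = 7^2 = 49
x = 49 - 32 = 17
x = 17
Check: sqrt(1*17 + 32) = sqrt(49) = 7 ✓

x = 17


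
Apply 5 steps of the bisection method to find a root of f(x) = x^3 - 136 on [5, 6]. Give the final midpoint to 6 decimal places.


f(x) = x^3 - 136
f(5) = -11 < 0
f(6) = 80 > 0

Step 1: midpoint = (5.000000 + 6.000000)/2 = 5.500000
  f(5.500000) = 30.375000
  f(mid) > 0, so root is in [5.000000, 5.500000]

Step 2: midpoint = (5.000000 + 5.500000)/2 = 5.250000
  f(5.250000) = 8.703125
  f(mid) > 0, so root is in [5.000000, 5.250000]

Step 3: midpoint = (5.000000 + 5.250000)/2 = 5.125000
  f(5.125000) = -1.388672
  f(mid) < 0, so root is in [5.125000, 5.250000]

Step 4: midpoint = (5.125000 + 5.250000)/2 = 5.187500
  f(5.187500) = 3.596436
  f(mid) > 0, so root is in [5.125000, 5.187500]

Step 5: midpoint = (5.125000 + 5.187500)/2 = 5.156250
  f(5.156250) = 1.088776
  f(mid) > 0, so root is in [5.125000, 5.156250]

midpoint = 5.156250


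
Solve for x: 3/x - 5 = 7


Subtract -5 from both sides: 3/x = 12
Multiply both sides by x: 3 = 12 * x
Divide by 12: x = 1/4

x = 1/4


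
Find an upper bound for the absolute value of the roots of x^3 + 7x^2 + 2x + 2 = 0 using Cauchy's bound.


Cauchy's bound: all roots r satisfy |r| <= 1 + max(|a_i/a_n|) for i = 0,...,n-1
where a_n is the leading coefficient.

Coefficients: [1, 7, 2, 2]
Leading coefficient a_n = 1
Ratios |a_i/a_n|: 7, 2, 2
Maximum ratio: 7
Cauchy's bound: |r| <= 1 + 7 = 8

Upper bound = 8


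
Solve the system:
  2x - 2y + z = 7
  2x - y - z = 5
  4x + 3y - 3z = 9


Using Cramer's rule. Expand each determinant along the first row.
D  = 2*[(-1)*(-3) - (-1)*3] - (-2)*[2*(-3) - (-1)*4] + 1*[2*3 - (-1)*4]
  = 2*(6) - (-2)*(-2) + 1*(10) = 18
Dx = 7*[(-1)*(-3) - (-1)*3] - (-2)*[5*(-3) - (-1)*9] + 1*[5*3 - (-1)*9]
  = 7*(6) - (-2)*(-6) + 1*(24) = 54
Dy = 2*[5*(-3) - (-1)*9] - 7*[2*(-3) - (-1)*4] + 1*[2*9 - 5*4]
  = 2*(-6) - 7*(-2) + 1*(-2) = 0
Dz = 2*[(-1)*9 - 5*3] - (-2)*[2*9 - 5*4] + 7*[2*3 - (-1)*4]
  = 2*(-24) - (-2)*(-2) + 7*(10) = 18
x = Dx/D = 54/18 = 3, y = Dy/D = 0/18 = 0, z = Dz/D = 18/18 = 1
Check eq1: (2)(3) + (-2)(0) + (1)(1) = 7 = 7 ✓
Check eq2: (2)(3) + (-1)(0) + (-1)(1) = 5 = 5 ✓
Check eq3: (4)(3) + (3)(0) + (-3)(1) = 9 = 9 ✓

x = 3, y = 0, z = 1


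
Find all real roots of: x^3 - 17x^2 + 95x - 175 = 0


Let p(x) = x^3 - 17x^2 + 95x - 175. By the rational root theorem (leading coefficient 1), any rational root is an integer divisor of 175: try ±1, ±2, ... in turn.
Test x = 1: value = -96 ≠ 0.
Test x = -1: value = -288 ≠ 0.
Test x = 5: value = 0 ✓, so (x - 5) is a factor.
Synthetic division by (x - 5): bring down 1; 1(5) - 17 = -12; (-12)(5) + 95 = 35; 35(5) - 175 = 0 → quotient x^2 - 12x + 35, remainder 0.
Solve the quadratic x^2 - 12x + 35 = 0: discriminant = (-12)^2 - 4(1)(35) = 144 - 140 = 4.
sqrt(4) = 2, so x = (12 ± 2)/2: x = 7 or x = 5.

x = 5 (multiplicity 2), x = 7


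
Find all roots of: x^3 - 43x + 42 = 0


Let p(x) = x^3 - 43x + 42. By the rational root theorem (leading coefficient 1), any rational root is an integer divisor of 42: try ±1, ±2, ... in turn.
Test x = 1: value = 0 ✓, so (x - 1) is a factor.
Synthetic division by (x - 1): bring down 1; 1(1) + 0 = 1; 1(1) - 43 = -42; (-42)(1) + 42 = 0 → quotient x^2 + x - 42, remainder 0.
Solve the quadratic x^2 + x - 42 = 0: discriminant = 1^2 - 4(1)(-42) = 1 + 168 = 169.
sqrt(169) = 13, so x = (-1 ± 13)/2: x = 6 or x = -7.
Collecting all roots found:

x = -7, x = 1, x = 6


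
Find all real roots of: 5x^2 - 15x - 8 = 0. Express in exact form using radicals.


Using the quadratic formula: x = (-b ± sqrt(b^2 - 4ac)) / (2a)
Here a = 5, b = -15, c = -8
Discriminant = b^2 - 4ac = (-15)^2 - 4(5)(-8) = 225 + 160 = 385
Since discriminant = 385 > 0, there are two real roots.
x = (15 ± sqrt(385)) / 10
Numerically: x ≈ 3.4621 or x ≈ -0.4621

x = (15 + sqrt(385)) / 10 or x = (15 - sqrt(385)) / 10


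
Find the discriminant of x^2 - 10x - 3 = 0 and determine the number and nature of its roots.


For ax^2 + bx + c = 0, discriminant D = b^2 - 4ac
Here a = 1, b = -10, c = -3
D = (-10)^2 - 4(1)(-3) = 100 + 12 = 112

D = 112 > 0 but not a perfect square
The equation has 2 distinct real irrational roots.

Discriminant = 112, 2 distinct real irrational roots


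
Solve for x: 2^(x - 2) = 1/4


Express both sides with the same base.
1/4 = 2^(-2)
Since the bases match, equate exponents: x - 2 = -2
So x = -2 - (-2) = 0

x = 0


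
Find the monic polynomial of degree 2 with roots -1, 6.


A monic polynomial with roots -1, 6 is:
p(x) = (x + 1)(x - 6)
After multiplying by (x + 1): x + 1
After multiplying by (x - 6): x^2 - 5x - 6

x^2 - 5x - 6


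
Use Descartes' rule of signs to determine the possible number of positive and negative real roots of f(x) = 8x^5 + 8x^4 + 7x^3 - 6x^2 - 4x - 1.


Descartes' rule of signs:

For positive roots, count sign changes in f(x) = 8x^5 + 8x^4 + 7x^3 - 6x^2 - 4x - 1:
Signs of coefficients: +, +, +, -, -, -
Number of sign changes: 1
Possible positive real roots: 1

For negative roots, examine f(-x) = -8x^5 + 8x^4 - 7x^3 - 6x^2 + 4x - 1:
Signs of coefficients: -, +, -, -, +, -
Number of sign changes: 4
Possible negative real roots: 4, 2, 0

Positive roots: 1; Negative roots: 4 or 2 or 0


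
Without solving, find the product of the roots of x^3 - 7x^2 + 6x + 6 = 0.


By Vieta's formulas for x^3 + bx^2 + cx + d = 0:
  r1 + r2 + r3 = -b/a = 7
  r1*r2 + r1*r3 + r2*r3 = c/a = 6
  r1*r2*r3 = -d/a = -6


Product = -6


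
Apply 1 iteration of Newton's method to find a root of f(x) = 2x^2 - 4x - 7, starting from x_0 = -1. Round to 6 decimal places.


Newton's method: x_(n+1) = x_n - f(x_n)/f'(x_n)
f(x) = 2x^2 - 4x - 7
f'(x) = 4x - 4

Iteration 1:
  f(-1.000000) = -1.000000
  f'(-1.000000) = -8.000000
  x_1 = -1.000000 - (-1.000000)/(-8.000000) = -1.125000

x_1 = -1.125000


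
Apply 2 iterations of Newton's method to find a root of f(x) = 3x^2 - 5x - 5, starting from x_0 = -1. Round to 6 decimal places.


Newton's method: x_(n+1) = x_n - f(x_n)/f'(x_n)
f(x) = 3x^2 - 5x - 5
f'(x) = 6x - 5

Iteration 1:
  f(-1.000000) = 3.000000
  f'(-1.000000) = -11.000000
  x_1 = -1.000000 - (3.000000)/(-11.000000) = -0.727273

Iteration 2:
  f(-0.727273) = 0.223140
  f'(-0.727273) = -9.363636
  x_2 = -0.727273 - (0.223140)/(-9.363636) = -0.703442

x_2 = -0.703442


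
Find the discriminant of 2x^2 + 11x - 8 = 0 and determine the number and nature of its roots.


For ax^2 + bx + c = 0, discriminant D = b^2 - 4ac
Here a = 2, b = 11, c = -8
D = (11)^2 - 4(2)(-8) = 121 + 64 = 185

D = 185 > 0 but not a perfect square
The equation has 2 distinct real irrational roots.

Discriminant = 185, 2 distinct real irrational roots


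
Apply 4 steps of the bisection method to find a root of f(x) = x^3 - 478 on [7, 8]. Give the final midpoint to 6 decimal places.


f(x) = x^3 - 478
f(7) = -135 < 0
f(8) = 34 > 0

Step 1: midpoint = (7.000000 + 8.000000)/2 = 7.500000
  f(7.500000) = -56.125000
  f(mid) < 0, so root is in [7.500000, 8.000000]

Step 2: midpoint = (7.500000 + 8.000000)/2 = 7.750000
  f(7.750000) = -12.515625
  f(mid) < 0, so root is in [7.750000, 8.000000]

Step 3: midpoint = (7.750000 + 8.000000)/2 = 7.875000
  f(7.875000) = 10.373047
  f(mid) > 0, so root is in [7.750000, 7.875000]

Step 4: midpoint = (7.750000 + 7.875000)/2 = 7.812500
  f(7.812500) = -1.162842
  f(mid) < 0, so root is in [7.812500, 7.875000]

midpoint = 7.812500


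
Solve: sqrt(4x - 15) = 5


Square both sides: 4x - 15 = 5^2 = 25
4x = 25 + 15 = 40
x = 10
Check: sqrt(4*10 - 15) = sqrt(25) = 5 ✓

x = 10


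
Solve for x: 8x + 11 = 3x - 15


Starting with: 8x + 11 = 3x - 15
Move all x terms to left: (8 - 3)x = -15 - 11
Simplify: 5x = -26
Divide both sides by 5: x = -26/5

x = -26/5


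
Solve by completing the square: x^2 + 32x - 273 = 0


Start: x^2 + 32x - 273 = 0
Move constant: x^2 + 32x = 273
Half of 32 is 16, squared is 256
Add 256 to both sides: x^2 + 32x + 256 = 529
(x + 16)^2 = 529
x + 16 = ±23
x = -16 + 23 = 7 or x = -16 - 23 = -39

x = -39, x = 7


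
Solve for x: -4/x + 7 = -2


Subtract 7 from both sides: -4/x = -9
Multiply both sides by x: -4 = -9 * x
Divide by -9: x = 4/9

x = 4/9


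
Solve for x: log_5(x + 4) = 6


Convert to exponential form: x + 4 = 5^6 = 15625
x = 15625 - 4 = 15621
Check: log_5(15621 + 4) = log_5(15625) = log_5(15625) = 6 ✓

x = 15621


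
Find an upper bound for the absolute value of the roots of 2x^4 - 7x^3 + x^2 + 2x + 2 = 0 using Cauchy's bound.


Cauchy's bound: all roots r satisfy |r| <= 1 + max(|a_i/a_n|) for i = 0,...,n-1
where a_n is the leading coefficient.

Coefficients: [2, -7, 1, 2, 2]
Leading coefficient a_n = 2
Ratios |a_i/a_n|: 7/2, 1/2, 1, 1
Maximum ratio: 7/2
Cauchy's bound: |r| <= 1 + 7/2 = 9/2

Upper bound = 9/2


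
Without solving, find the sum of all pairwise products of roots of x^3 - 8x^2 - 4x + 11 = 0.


By Vieta's formulas for x^3 + bx^2 + cx + d = 0:
  r1 + r2 + r3 = -b/a = 8
  r1*r2 + r1*r3 + r2*r3 = c/a = -4
  r1*r2*r3 = -d/a = -11


Sum of pairwise products = -4


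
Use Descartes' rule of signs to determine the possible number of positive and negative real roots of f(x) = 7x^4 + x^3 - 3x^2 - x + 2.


Descartes' rule of signs:

For positive roots, count sign changes in f(x) = 7x^4 + x^3 - 3x^2 - x + 2:
Signs of coefficients: +, +, -, -, +
Number of sign changes: 2
Possible positive real roots: 2, 0

For negative roots, examine f(-x) = 7x^4 - x^3 - 3x^2 + x + 2:
Signs of coefficients: +, -, -, +, +
Number of sign changes: 2
Possible negative real roots: 2, 0

Positive roots: 2 or 0; Negative roots: 2 or 0


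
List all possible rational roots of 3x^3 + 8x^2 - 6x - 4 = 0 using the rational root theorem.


Rational root theorem: possible roots are ±p/q where:
  p divides the constant term (-4): p ∈ {1, 2, 4}
  q divides the leading coefficient (3): q ∈ {1, 3}

All possible rational roots: -4, -2, -4/3, -1, -2/3, -1/3, 1/3, 2/3, 1, 4/3, 2, 4

-4, -2, -4/3, -1, -2/3, -1/3, 1/3, 2/3, 1, 4/3, 2, 4
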